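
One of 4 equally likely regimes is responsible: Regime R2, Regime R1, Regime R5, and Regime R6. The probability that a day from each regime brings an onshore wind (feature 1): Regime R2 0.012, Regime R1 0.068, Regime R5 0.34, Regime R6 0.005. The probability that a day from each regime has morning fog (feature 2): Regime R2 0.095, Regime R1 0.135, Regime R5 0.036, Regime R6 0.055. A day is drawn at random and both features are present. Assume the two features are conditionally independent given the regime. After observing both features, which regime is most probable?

Since the prior is uniform, the posterior is proportional to the likelihood:
  Regime R2: 0.012 × 0.095 = 0.00114
  Regime R1: 0.068 × 0.135 = 0.00918
  Regime R5: 0.34 × 0.036 = 0.01224
  Regime R6: 0.005 × 0.055 = 0.000275
Sum = 0.022835.
Largest term belongs to Regime R5, so Regime R5 is most probable.

Regime R5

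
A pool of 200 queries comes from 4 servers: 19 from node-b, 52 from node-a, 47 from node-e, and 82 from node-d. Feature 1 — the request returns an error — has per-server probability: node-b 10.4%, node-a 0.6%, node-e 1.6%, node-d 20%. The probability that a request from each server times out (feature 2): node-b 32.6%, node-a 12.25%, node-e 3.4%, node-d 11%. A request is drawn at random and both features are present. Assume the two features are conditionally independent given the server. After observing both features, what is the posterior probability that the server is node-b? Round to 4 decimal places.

0.2564

Unnormalized posteriors (prior × likelihood):
  node-b: 0.095 × 0.104 × 0.326 = 0.00322088
  node-a: 0.26 × 0.006 × 0.1225 = 0.0001911
  node-e: 0.235 × 0.016 × 0.034 = 0.00012784
  node-d: 0.41 × 0.2 × 0.11 = 0.00902
Sum = 0.01255982.
P(node-b | evidence) = 0.00322088 / 0.01255982 ≈ 0.2564.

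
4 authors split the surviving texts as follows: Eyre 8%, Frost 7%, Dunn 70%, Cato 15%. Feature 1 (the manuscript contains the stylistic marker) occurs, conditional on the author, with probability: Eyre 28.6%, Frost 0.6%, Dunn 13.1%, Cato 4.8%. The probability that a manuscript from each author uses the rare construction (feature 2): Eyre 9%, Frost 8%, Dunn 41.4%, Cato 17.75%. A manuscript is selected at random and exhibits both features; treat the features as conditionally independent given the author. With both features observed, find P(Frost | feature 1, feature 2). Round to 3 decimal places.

0.001

Compute prior × likelihood for every hypothesis:
  Eyre: 0.08 × 0.286 × 0.09 = 0.0020592
  Frost: 0.07 × 0.006 × 0.08 = 0.0000336
  Dunn: 0.7 × 0.131 × 0.414 = 0.0379638
  Cato: 0.15 × 0.048 × 0.1775 = 0.001278
Total = 0.0413346.
P(Frost | evidence) = 0.0000336 / 0.0413346 ≈ 0.001.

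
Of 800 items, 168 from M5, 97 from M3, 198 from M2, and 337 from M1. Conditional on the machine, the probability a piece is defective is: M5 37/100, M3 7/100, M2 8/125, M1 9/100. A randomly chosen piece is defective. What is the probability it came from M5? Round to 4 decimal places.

0.5552

By Bayes' rule, posterior ∝ prior × likelihood:
  M5: 0.21 × 0.37 = 0.0777
  M3: 0.12125 × 0.07 = 0.0084875
  M2: 0.2475 × 0.064 = 0.01584
  M1: 0.42125 × 0.09 = 0.0379125
Sum = 0.13994.
P(M5 | evidence) = 0.0777 / 0.13994 ≈ 0.5552.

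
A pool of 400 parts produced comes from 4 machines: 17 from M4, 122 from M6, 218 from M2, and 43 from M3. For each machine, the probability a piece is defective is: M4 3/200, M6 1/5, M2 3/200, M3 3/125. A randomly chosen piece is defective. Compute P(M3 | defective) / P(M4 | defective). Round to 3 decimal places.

By Bayes' rule, posterior ∝ prior × likelihood:
  M4: 0.0425 × 0.015 = 0.0006375
  M6: 0.305 × 0.2 = 0.061
  M2: 0.545 × 0.015 = 0.008175
  M3: 0.1075 × 0.024 = 0.00258
Total = 0.0723925.
The ratio is 0.00258 / 0.0006375 (the normalizer cancels) = 4.047.

4.047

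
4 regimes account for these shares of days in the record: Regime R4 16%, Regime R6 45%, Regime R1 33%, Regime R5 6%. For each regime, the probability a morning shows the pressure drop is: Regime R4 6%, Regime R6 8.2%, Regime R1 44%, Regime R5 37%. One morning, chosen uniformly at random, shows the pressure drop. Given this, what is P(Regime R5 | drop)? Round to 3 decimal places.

0.104

Unnormalized posteriors (prior × likelihood):
  Regime R4: 0.16 × 0.06 = 0.0096
  Regime R6: 0.45 × 0.082 = 0.0369
  Regime R1: 0.33 × 0.44 = 0.1452
  Regime R5: 0.06 × 0.37 = 0.0222
Sum = 0.2139.
P(Regime R5 | evidence) = 0.0222 / 0.2139 ≈ 0.104.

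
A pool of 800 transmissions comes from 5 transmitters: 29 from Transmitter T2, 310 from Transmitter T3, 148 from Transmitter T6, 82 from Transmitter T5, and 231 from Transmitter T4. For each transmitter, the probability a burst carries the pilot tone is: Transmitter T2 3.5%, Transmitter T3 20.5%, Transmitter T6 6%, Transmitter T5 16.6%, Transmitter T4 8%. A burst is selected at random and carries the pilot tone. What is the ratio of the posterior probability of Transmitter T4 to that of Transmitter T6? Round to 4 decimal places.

2.0811

Unnormalized posteriors (prior × likelihood):
  Transmitter T2: 0.03625 × 0.035 = 0.00126875
  Transmitter T3: 0.3875 × 0.205 = 0.0794375
  Transmitter T6: 0.185 × 0.06 = 0.0111
  Transmitter T5: 0.1025 × 0.166 = 0.017015
  Transmitter T4: 0.28875 × 0.08 = 0.0231
Sum = 0.13192125.
The ratio is 0.0231 / 0.0111 (the normalizer cancels) = 2.0811.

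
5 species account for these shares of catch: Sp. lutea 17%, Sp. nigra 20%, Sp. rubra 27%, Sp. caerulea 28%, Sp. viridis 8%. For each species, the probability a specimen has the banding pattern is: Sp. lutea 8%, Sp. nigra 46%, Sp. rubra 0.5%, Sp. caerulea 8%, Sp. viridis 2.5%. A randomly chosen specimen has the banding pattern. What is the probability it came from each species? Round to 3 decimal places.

Prior × likelihood for each hypothesis:
  Sp. lutea: 0.17 × 0.08 = 0.0136
  Sp. nigra: 0.2 × 0.46 = 0.092
  Sp. rubra: 0.27 × 0.005 = 0.00135
  Sp. caerulea: 0.28 × 0.08 = 0.0224
  Sp. viridis: 0.08 × 0.025 = 0.002
Total = 0.13135.
P(Sp. lutea | banded) = 0.0136/0.13135 ≈ 0.104
P(Sp. nigra | banded) = 0.092/0.13135 ≈ 0.700
P(Sp. rubra | banded) = 0.00135/0.13135 ≈ 0.010
P(Sp. caerulea | banded) = 0.0224/0.13135 ≈ 0.171
P(Sp. viridis | banded) = 0.002/0.13135 ≈ 0.015

Sp. lutea 0.104, Sp. nigra 0.700, Sp. rubra 0.010, Sp. caerulea 0.171, Sp. viridis 0.015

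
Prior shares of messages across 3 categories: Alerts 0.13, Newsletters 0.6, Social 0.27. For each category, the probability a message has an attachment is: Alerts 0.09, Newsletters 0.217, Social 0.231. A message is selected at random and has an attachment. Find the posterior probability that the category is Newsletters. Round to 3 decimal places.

Prior × likelihood for each hypothesis:
  Alerts: 0.13 × 0.09 = 0.0117
  Newsletters: 0.6 × 0.217 = 0.1302
  Social: 0.27 × 0.231 = 0.06237
Total = 0.20427.
P(Newsletters | evidence) = 0.1302 / 0.20427 ≈ 0.637.

0.637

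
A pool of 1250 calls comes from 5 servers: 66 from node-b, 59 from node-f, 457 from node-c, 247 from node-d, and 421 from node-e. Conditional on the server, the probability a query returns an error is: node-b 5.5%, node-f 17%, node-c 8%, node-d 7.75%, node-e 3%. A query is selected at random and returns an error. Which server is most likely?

By Bayes' rule, posterior ∝ prior × likelihood:
  node-b: 0.0528 × 0.055 = 0.002904
  node-f: 0.0472 × 0.17 = 0.008024
  node-c: 0.3656 × 0.08 = 0.029248
  node-d: 0.1976 × 0.0775 = 0.015314
  node-e: 0.3368 × 0.03 = 0.010104
Sum = 0.065594.
Largest term belongs to node-c, so node-c is most probable.

node-c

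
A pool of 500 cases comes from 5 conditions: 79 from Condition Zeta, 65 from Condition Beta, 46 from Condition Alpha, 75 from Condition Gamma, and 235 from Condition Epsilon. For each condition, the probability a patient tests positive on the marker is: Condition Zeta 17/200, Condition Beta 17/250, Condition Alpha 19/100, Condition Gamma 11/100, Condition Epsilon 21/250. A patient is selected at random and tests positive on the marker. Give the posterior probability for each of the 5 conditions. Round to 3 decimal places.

By Bayes' rule, posterior ∝ prior × likelihood:
  Condition Zeta: 0.158 × 0.085 = 0.01343
  Condition Beta: 0.13 × 0.068 = 0.00884
  Condition Alpha: 0.092 × 0.19 = 0.01748
  Condition Gamma: 0.15 × 0.11 = 0.0165
  Condition Epsilon: 0.47 × 0.084 = 0.03948
Sum = 0.09573.
P(Condition Zeta | marker-positive) = 0.01343/0.09573 ≈ 0.140
P(Condition Beta | marker-positive) = 0.00884/0.09573 ≈ 0.092
P(Condition Alpha | marker-positive) = 0.01748/0.09573 ≈ 0.183
P(Condition Gamma | marker-positive) = 0.0165/0.09573 ≈ 0.172
P(Condition Epsilon | marker-positive) = 0.03948/0.09573 ≈ 0.412

Condition Zeta 0.140, Condition Beta 0.092, Condition Alpha 0.183, Condition Gamma 0.172, Condition Epsilon 0.412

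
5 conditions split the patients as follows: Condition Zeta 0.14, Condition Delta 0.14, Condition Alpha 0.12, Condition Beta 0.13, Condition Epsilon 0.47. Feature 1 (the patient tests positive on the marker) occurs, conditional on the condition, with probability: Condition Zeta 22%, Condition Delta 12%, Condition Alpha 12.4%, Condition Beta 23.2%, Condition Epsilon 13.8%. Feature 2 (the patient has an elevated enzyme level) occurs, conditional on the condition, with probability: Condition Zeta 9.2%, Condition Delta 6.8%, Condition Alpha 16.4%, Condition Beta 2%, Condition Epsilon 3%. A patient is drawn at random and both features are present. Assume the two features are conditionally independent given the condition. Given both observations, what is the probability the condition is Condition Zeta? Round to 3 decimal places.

0.316

Compute prior × likelihood for every hypothesis:
  Condition Zeta: 0.14 × 0.22 × 0.092 = 0.0028336
  Condition Delta: 0.14 × 0.12 × 0.068 = 0.0011424
  Condition Alpha: 0.12 × 0.124 × 0.164 = 0.00244032
  Condition Beta: 0.13 × 0.232 × 0.02 = 0.0006032
  Condition Epsilon: 0.47 × 0.138 × 0.03 = 0.0019458
Normalizing constant = 0.00896532.
P(Condition Zeta | evidence) = 0.0028336 / 0.00896532 ≈ 0.316.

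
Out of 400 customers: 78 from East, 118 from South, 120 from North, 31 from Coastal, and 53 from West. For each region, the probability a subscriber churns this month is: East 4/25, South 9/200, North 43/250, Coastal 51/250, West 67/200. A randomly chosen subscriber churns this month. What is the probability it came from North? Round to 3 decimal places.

0.330

Compute prior × likelihood for every hypothesis:
  East: 0.195 × 0.16 = 0.0312
  South: 0.295 × 0.045 = 0.013275
  North: 0.3 × 0.172 = 0.0516
  Coastal: 0.0775 × 0.204 = 0.01581
  West: 0.1325 × 0.335 = 0.0443875
Normalizing constant = 0.1562725.
P(North | evidence) = 0.0516 / 0.1562725 ≈ 0.330.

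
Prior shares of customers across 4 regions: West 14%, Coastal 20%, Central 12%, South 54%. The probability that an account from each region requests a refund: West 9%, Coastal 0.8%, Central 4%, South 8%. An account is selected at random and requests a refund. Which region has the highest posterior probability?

By Bayes' rule, posterior ∝ prior × likelihood:
  West: 0.14 × 0.09 = 0.0126
  Coastal: 0.2 × 0.008 = 0.0016
  Central: 0.12 × 0.04 = 0.0048
  South: 0.54 × 0.08 = 0.0432
Total = 0.0622.
Largest term belongs to South, so South is most probable.

South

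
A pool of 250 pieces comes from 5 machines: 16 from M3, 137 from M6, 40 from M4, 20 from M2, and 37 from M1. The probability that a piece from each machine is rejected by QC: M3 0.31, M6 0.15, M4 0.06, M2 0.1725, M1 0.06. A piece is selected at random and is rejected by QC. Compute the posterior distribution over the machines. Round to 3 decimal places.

M3 0.148, M6 0.612, M4 0.071, M2 0.103, M1 0.066

By Bayes' rule, posterior ∝ prior × likelihood:
  M3: 0.064 × 0.31 = 0.01984
  M6: 0.548 × 0.15 = 0.0822
  M4: 0.16 × 0.06 = 0.0096
  M2: 0.08 × 0.1725 = 0.0138
  M1: 0.148 × 0.06 = 0.00888
Normalizing constant = 0.13432.
P(M3 | rejected) = 0.01984/0.13432 ≈ 0.148
P(M6 | rejected) = 0.0822/0.13432 ≈ 0.612
P(M4 | rejected) = 0.0096/0.13432 ≈ 0.071
P(M2 | rejected) = 0.0138/0.13432 ≈ 0.103
P(M1 | rejected) = 0.00888/0.13432 ≈ 0.066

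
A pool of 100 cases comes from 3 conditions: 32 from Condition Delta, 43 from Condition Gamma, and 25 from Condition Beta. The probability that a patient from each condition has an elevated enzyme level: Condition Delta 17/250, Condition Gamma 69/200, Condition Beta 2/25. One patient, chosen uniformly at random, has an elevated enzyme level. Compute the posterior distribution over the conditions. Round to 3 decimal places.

Condition Delta 0.114, Condition Gamma 0.780, Condition Beta 0.105

By Bayes' rule, posterior ∝ prior × likelihood:
  Condition Delta: 0.32 × 0.068 = 0.02176
  Condition Gamma: 0.43 × 0.345 = 0.14835
  Condition Beta: 0.25 × 0.08 = 0.02
Total = 0.19011.
P(Condition Delta | elevated) = 0.02176/0.19011 ≈ 0.114
P(Condition Gamma | elevated) = 0.14835/0.19011 ≈ 0.780
P(Condition Beta | elevated) = 0.02/0.19011 ≈ 0.105
(Check: 0.114+0.780+0.105 = 0.999.)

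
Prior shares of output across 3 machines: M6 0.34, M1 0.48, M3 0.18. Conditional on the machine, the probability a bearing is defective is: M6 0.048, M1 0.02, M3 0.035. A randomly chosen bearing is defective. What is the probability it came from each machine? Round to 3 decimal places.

Compute prior × likelihood for every hypothesis:
  M6: 0.34 × 0.048 = 0.01632
  M1: 0.48 × 0.02 = 0.0096
  M3: 0.18 × 0.035 = 0.0063
Total = 0.03222.
P(M6 | defective) = 0.01632/0.03222 ≈ 0.507
P(M1 | defective) = 0.0096/0.03222 ≈ 0.298
P(M3 | defective) = 0.0063/0.03222 ≈ 0.196

M6 0.507, M1 0.298, M3 0.196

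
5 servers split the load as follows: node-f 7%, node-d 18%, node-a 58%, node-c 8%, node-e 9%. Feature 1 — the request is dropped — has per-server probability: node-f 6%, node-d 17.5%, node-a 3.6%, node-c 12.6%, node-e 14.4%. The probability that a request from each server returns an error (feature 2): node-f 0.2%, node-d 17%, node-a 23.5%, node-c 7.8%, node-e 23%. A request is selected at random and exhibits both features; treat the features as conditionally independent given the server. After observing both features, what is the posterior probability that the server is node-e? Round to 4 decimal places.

Unnormalized posteriors (prior × likelihood):
  node-f: 0.07 × 0.06 × 0.002 = 0.0000084
  node-d: 0.18 × 0.175 × 0.17 = 0.005355
  node-a: 0.58 × 0.036 × 0.235 = 0.0049068
  node-c: 0.08 × 0.126 × 0.078 = 0.00078624
  node-e: 0.09 × 0.144 × 0.23 = 0.0029808
Sum = 0.01403724.
P(node-e | evidence) = 0.0029808 / 0.01403724 ≈ 0.2123.

0.2123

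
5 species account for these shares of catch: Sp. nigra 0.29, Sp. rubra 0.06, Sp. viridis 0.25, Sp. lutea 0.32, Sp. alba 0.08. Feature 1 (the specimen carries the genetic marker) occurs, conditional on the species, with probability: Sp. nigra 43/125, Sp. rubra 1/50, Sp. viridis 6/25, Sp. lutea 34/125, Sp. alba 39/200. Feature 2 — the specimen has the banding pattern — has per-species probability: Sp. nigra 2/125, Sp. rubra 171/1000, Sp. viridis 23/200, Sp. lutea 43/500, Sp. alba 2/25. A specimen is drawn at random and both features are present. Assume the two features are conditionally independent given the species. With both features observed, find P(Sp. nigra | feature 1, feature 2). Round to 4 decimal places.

0.0916

Compute prior × likelihood for every hypothesis:
  Sp. nigra: 0.29 × 0.344 × 0.016 = 0.00159616
  Sp. rubra: 0.06 × 0.02 × 0.171 = 0.0002052
  Sp. viridis: 0.25 × 0.24 × 0.115 = 0.0069
  Sp. lutea: 0.32 × 0.272 × 0.086 = 0.00748544
  Sp. alba: 0.08 × 0.195 × 0.08 = 0.001248
Total = 0.0174348.
P(Sp. nigra | evidence) = 0.00159616 / 0.0174348 ≈ 0.0916.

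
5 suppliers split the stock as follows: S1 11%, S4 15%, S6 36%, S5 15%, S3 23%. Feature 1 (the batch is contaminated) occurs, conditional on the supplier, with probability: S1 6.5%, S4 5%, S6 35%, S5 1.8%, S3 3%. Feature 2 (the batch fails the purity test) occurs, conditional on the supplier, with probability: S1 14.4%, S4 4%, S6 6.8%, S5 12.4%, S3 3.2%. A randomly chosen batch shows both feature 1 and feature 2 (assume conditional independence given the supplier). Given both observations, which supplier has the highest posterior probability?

Unnormalized posteriors (prior × likelihood):
  S1: 0.11 × 0.065 × 0.144 = 0.0010296
  S4: 0.15 × 0.05 × 0.04 = 0.0003
  S6: 0.36 × 0.35 × 0.068 = 0.008568
  S5: 0.15 × 0.018 × 0.124 = 0.0003348
  S3: 0.23 × 0.03 × 0.032 = 0.0002208
Sum = 0.0104532.
Largest term belongs to S6, so S6 is most probable.

S6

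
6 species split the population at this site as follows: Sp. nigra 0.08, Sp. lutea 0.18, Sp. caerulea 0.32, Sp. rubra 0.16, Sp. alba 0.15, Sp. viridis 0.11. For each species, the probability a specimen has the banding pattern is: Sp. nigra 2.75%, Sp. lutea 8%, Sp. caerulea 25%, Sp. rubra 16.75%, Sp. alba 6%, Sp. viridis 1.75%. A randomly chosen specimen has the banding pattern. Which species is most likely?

By Bayes' rule, posterior ∝ prior × likelihood:
  Sp. nigra: 0.08 × 0.0275 = 0.0022
  Sp. lutea: 0.18 × 0.08 = 0.0144
  Sp. caerulea: 0.32 × 0.25 = 0.08
  Sp. rubra: 0.16 × 0.1675 = 0.0268
  Sp. alba: 0.15 × 0.06 = 0.009
  Sp. viridis: 0.11 × 0.0175 = 0.001925
Sum = 0.134325.
Largest term belongs to Sp. caerulea, so Sp. caerulea is most probable.

Sp. caerulea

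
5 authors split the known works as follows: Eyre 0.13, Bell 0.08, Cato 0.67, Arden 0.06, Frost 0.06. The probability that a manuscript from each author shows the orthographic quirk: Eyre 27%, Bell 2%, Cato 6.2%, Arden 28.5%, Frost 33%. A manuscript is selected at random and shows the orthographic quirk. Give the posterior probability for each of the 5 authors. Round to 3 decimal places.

Eyre 0.305, Bell 0.014, Cato 0.361, Arden 0.149, Frost 0.172

By Bayes' rule, posterior ∝ prior × likelihood:
  Eyre: 0.13 × 0.27 = 0.0351
  Bell: 0.08 × 0.02 = 0.0016
  Cato: 0.67 × 0.062 = 0.04154
  Arden: 0.06 × 0.285 = 0.0171
  Frost: 0.06 × 0.33 = 0.0198
Total = 0.11514.
P(Eyre | quirk) = 0.0351/0.11514 ≈ 0.305
P(Bell | quirk) = 0.0016/0.11514 ≈ 0.014
P(Cato | quirk) = 0.04154/0.11514 ≈ 0.361
P(Arden | quirk) = 0.0171/0.11514 ≈ 0.149
P(Frost | quirk) = 0.0198/0.11514 ≈ 0.172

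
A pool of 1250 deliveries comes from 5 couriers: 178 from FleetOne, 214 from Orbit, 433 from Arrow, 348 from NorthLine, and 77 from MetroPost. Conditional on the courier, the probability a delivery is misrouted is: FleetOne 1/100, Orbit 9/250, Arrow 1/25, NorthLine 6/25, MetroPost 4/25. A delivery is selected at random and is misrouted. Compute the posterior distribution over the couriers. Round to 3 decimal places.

FleetOne 0.015, Orbit 0.063, Arrow 0.141, NorthLine 0.681, MetroPost 0.100

By Bayes' rule, posterior ∝ prior × likelihood:
  FleetOne: 0.1424 × 0.01 = 0.001424
  Orbit: 0.1712 × 0.036 = 0.0061632
  Arrow: 0.3464 × 0.04 = 0.013856
  NorthLine: 0.2784 × 0.24 = 0.066816
  MetroPost: 0.0616 × 0.16 = 0.009856
Normalizing constant = 0.0981152.
P(FleetOne | misrouted) = 0.001424/0.0981152 ≈ 0.015
P(Orbit | misrouted) = 0.0061632/0.0981152 ≈ 0.063
P(Arrow | misrouted) = 0.013856/0.0981152 ≈ 0.141
P(NorthLine | misrouted) = 0.066816/0.0981152 ≈ 0.681
P(MetroPost | misrouted) = 0.009856/0.0981152 ≈ 0.100
(Check: 0.015+0.063+0.141+0.681+0.100 = 1.000.)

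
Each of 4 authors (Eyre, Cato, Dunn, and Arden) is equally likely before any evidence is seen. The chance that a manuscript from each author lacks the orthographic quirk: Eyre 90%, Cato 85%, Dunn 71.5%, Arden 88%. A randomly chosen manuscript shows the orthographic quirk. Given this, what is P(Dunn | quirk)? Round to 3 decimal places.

Taking complements, P(quirk | each) = Eyre 0.1, Cato 0.15, Dunn 0.285, Arden 0.12.
With a uniform prior (1/4 each), posterior ∝ likelihood:
  Eyre: 0.1
  Cato: 0.15
  Dunn: 0.285
  Arden: 0.12
Total = 0.655.
P(Dunn | evidence) = 0.285 / 0.655 ≈ 0.435.

0.435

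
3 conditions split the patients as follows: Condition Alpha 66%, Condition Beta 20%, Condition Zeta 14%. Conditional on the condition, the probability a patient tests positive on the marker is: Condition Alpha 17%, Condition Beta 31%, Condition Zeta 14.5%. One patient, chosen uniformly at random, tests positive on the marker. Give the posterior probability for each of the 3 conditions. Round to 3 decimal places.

Condition Alpha 0.577, Condition Beta 0.319, Condition Zeta 0.104

By Bayes' rule, posterior ∝ prior × likelihood:
  Condition Alpha: 0.66 × 0.17 = 0.1122
  Condition Beta: 0.2 × 0.31 = 0.062
  Condition Zeta: 0.14 × 0.145 = 0.0203
Sum = 0.1945.
P(Condition Alpha | marker-positive) = 0.1122/0.1945 ≈ 0.577
P(Condition Beta | marker-positive) = 0.062/0.1945 ≈ 0.319
P(Condition Zeta | marker-positive) = 0.0203/0.1945 ≈ 0.104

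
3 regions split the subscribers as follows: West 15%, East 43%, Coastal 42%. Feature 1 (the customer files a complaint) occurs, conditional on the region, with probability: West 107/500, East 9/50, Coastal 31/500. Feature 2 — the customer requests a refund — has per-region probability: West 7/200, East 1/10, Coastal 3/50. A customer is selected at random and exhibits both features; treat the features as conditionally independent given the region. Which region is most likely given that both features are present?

Unnormalized posteriors (prior × likelihood):
  West: 0.15 × 0.214 × 0.035 = 0.0011235
  East: 0.43 × 0.18 × 0.1 = 0.00774
  Coastal: 0.42 × 0.062 × 0.06 = 0.0015624
Normalizing constant = 0.0104259.
Largest term belongs to East, so East is most probable.

East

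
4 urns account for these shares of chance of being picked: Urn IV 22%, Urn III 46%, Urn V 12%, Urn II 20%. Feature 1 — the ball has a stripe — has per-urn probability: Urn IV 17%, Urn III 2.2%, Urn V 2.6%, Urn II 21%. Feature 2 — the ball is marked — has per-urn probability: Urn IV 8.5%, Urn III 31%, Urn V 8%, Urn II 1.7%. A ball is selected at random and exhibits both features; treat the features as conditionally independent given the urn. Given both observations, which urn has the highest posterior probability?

By Bayes' rule, posterior ∝ prior × likelihood:
  Urn IV: 0.22 × 0.17 × 0.085 = 0.003179
  Urn III: 0.46 × 0.022 × 0.31 = 0.0031372
  Urn V: 0.12 × 0.026 × 0.08 = 0.0002496
  Urn II: 0.2 × 0.21 × 0.017 = 0.000714
Sum = 0.0072798.
Largest term belongs to Urn IV, so Urn IV is most probable.

Urn IV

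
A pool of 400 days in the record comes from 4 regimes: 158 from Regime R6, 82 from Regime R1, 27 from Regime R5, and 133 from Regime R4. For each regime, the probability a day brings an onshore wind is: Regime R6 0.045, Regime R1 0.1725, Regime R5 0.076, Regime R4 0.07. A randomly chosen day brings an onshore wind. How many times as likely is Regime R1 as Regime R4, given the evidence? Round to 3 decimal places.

1.519

Unnormalized posteriors (prior × likelihood):
  Regime R6: 0.395 × 0.045 = 0.017775
  Regime R1: 0.205 × 0.1725 = 0.0353625
  Regime R5: 0.0675 × 0.076 = 0.00513
  Regime R4: 0.3325 × 0.07 = 0.023275
Normalizing constant = 0.0815425.
The ratio is 0.0353625 / 0.023275 (the normalizer cancels) = 1.519.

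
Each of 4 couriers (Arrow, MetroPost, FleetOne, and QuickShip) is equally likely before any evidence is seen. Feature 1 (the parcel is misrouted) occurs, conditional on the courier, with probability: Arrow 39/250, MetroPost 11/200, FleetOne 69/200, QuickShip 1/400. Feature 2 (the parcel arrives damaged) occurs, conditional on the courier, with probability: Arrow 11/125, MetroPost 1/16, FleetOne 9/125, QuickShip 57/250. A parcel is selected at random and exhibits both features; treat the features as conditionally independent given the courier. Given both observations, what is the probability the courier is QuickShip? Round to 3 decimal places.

Since the prior is uniform, the posterior is proportional to the likelihood:
  Arrow: 0.156 × 0.088 = 0.013728
  MetroPost: 0.055 × 0.0625 = 0.0034375
  FleetOne: 0.345 × 0.072 = 0.02484
  QuickShip: 0.0025 × 0.228 = 0.00057
Normalizing constant = 0.0425755.
P(QuickShip | evidence) = 0.00057 / 0.0425755 ≈ 0.013.

0.013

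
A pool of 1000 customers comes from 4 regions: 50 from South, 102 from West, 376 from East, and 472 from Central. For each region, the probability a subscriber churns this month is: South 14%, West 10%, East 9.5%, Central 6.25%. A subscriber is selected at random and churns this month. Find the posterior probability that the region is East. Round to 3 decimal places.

0.433

By Bayes' rule, posterior ∝ prior × likelihood:
  South: 0.05 × 0.14 = 0.007
  West: 0.102 × 0.1 = 0.0102
  East: 0.376 × 0.095 = 0.03572
  Central: 0.472 × 0.0625 = 0.0295
Normalizing constant = 0.08242.
P(East | evidence) = 0.03572 / 0.08242 ≈ 0.433.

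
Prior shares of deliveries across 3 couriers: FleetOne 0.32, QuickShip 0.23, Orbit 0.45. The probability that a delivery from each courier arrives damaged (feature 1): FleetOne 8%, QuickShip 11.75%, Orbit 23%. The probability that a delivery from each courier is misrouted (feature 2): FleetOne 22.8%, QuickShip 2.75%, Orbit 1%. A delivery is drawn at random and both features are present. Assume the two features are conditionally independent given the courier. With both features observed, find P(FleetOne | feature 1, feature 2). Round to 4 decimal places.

Compute prior × likelihood for every hypothesis:
  FleetOne: 0.32 × 0.08 × 0.228 = 0.0058368
  QuickShip: 0.23 × 0.1175 × 0.0275 = 0.0007431875
  Orbit: 0.45 × 0.23 × 0.01 = 0.001035
Sum = 0.0076149875.
P(FleetOne | evidence) = 0.0058368 / 0.0076149875 ≈ 0.7665.

0.7665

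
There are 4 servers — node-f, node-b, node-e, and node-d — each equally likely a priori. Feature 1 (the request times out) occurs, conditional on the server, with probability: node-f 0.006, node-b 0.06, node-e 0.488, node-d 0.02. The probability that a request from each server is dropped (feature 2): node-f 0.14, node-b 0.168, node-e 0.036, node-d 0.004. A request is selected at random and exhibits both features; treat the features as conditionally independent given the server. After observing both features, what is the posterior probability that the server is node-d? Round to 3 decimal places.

Since the prior is uniform, the posterior is proportional to the likelihood:
  node-f: 0.006 × 0.14 = 0.00084
  node-b: 0.06 × 0.168 = 0.01008
  node-e: 0.488 × 0.036 = 0.017568
  node-d: 0.02 × 0.004 = 0.00008
Total = 0.028568.
P(node-d | evidence) = 0.00008 / 0.028568 ≈ 0.003.

0.003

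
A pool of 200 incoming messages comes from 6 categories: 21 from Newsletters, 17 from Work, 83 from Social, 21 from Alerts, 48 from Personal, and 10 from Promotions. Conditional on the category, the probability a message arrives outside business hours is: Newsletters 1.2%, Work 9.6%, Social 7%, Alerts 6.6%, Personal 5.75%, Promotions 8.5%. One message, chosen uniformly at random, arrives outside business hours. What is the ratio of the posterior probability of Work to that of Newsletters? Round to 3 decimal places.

Prior × likelihood for each hypothesis:
  Newsletters: 0.105 × 0.012 = 0.00126
  Work: 0.085 × 0.096 = 0.00816
  Social: 0.415 × 0.07 = 0.02905
  Alerts: 0.105 × 0.066 = 0.00693
  Personal: 0.24 × 0.0575 = 0.0138
  Promotions: 0.05 × 0.085 = 0.00425
Sum = 0.06345.
The ratio is 0.00816 / 0.00126 (the normalizer cancels) = 6.476.

6.476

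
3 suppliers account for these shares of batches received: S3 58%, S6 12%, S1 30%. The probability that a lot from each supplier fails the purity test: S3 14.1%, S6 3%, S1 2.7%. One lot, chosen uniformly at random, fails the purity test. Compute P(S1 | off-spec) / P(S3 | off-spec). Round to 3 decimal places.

Unnormalized posteriors (prior × likelihood):
  S3: 0.58 × 0.141 = 0.08178
  S6: 0.12 × 0.03 = 0.0036
  S1: 0.3 × 0.027 = 0.0081
Sum = 0.09348.
The ratio is 0.0081 / 0.08178 (the normalizer cancels) = 0.099.

0.099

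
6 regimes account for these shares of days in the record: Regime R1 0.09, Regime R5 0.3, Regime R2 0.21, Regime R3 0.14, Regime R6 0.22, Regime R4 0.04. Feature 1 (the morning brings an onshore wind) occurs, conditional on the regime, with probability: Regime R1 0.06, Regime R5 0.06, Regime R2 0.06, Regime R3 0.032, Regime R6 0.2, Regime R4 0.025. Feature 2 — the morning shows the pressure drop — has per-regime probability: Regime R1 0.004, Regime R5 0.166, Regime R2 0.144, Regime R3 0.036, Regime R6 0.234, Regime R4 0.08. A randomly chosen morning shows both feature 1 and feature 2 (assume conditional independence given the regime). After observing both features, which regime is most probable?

Regime R6

Prior × likelihood for each hypothesis:
  Regime R1: 0.09 × 0.06 × 0.004 = 0.0000216
  Regime R5: 0.3 × 0.06 × 0.166 = 0.002988
  Regime R2: 0.21 × 0.06 × 0.144 = 0.0018144
  Regime R3: 0.14 × 0.032 × 0.036 = 0.00016128
  Regime R6: 0.22 × 0.2 × 0.234 = 0.010296
  Regime R4: 0.04 × 0.025 × 0.08 = 0.00008
Sum = 0.01536128.
Largest term belongs to Regime R6, so Regime R6 is most probable.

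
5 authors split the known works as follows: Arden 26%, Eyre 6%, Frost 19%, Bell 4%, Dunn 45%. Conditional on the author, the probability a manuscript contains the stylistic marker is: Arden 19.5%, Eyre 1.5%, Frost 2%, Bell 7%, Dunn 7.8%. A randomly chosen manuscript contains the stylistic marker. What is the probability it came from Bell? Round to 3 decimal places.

Compute prior × likelihood for every hypothesis:
  Arden: 0.26 × 0.195 = 0.0507
  Eyre: 0.06 × 0.015 = 0.0009
  Frost: 0.19 × 0.02 = 0.0038
  Bell: 0.04 × 0.07 = 0.0028
  Dunn: 0.45 × 0.078 = 0.0351
Sum = 0.0933.
P(Bell | evidence) = 0.0028 / 0.0933 ≈ 0.030.

0.030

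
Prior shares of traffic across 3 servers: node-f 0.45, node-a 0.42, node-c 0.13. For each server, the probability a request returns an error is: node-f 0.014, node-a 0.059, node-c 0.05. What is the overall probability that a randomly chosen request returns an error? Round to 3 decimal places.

0.038

Prior × likelihood for each hypothesis:
  node-f: 0.45 × 0.014 = 0.0063
  node-a: 0.42 × 0.059 = 0.02478
  node-c: 0.13 × 0.05 = 0.0065
P(error) = 0.0063 + 0.02478 + 0.0065 = 0.03758 → 0.038.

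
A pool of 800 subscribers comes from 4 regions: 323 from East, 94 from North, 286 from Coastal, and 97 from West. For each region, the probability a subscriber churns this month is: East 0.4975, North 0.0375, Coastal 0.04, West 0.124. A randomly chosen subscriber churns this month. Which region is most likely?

By Bayes' rule, posterior ∝ prior × likelihood:
  East: 0.40375 × 0.4975 = 0.200865625
  North: 0.1175 × 0.0375 = 0.00440625
  Coastal: 0.3575 × 0.04 = 0.0143
  West: 0.12125 × 0.124 = 0.015035
Normalizing constant = 0.234606875.
Largest term belongs to East, so East is most probable.

East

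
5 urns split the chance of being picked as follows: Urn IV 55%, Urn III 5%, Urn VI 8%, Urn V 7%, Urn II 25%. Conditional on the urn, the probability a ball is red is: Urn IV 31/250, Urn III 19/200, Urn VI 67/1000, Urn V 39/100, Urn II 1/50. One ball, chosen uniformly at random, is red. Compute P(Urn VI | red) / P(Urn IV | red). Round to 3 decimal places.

Unnormalized posteriors (prior × likelihood):
  Urn IV: 0.55 × 0.124 = 0.0682
  Urn III: 0.05 × 0.095 = 0.00475
  Urn VI: 0.08 × 0.067 = 0.00536
  Urn V: 0.07 × 0.39 = 0.0273
  Urn II: 0.25 × 0.02 = 0.005
Total = 0.11061.
The ratio is 0.00536 / 0.0682 (the normalizer cancels) = 0.079.

0.079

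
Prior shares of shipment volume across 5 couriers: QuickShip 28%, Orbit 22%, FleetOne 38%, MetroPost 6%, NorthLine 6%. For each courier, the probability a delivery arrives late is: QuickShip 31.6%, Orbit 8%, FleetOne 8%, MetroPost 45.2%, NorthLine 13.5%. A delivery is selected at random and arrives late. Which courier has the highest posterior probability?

Prior × likelihood for each hypothesis:
  QuickShip: 0.28 × 0.316 = 0.08848
  Orbit: 0.22 × 0.08 = 0.0176
  FleetOne: 0.38 × 0.08 = 0.0304
  MetroPost: 0.06 × 0.452 = 0.02712
  NorthLine: 0.06 × 0.135 = 0.0081
Sum = 0.1717.
Largest term belongs to QuickShip, so QuickShip is most probable.

QuickShip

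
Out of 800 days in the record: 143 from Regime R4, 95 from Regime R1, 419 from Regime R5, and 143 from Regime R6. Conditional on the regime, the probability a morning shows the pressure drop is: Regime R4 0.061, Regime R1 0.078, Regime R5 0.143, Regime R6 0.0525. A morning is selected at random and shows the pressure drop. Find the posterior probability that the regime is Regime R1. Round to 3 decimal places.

Prior × likelihood for each hypothesis:
  Regime R4: 0.17875 × 0.061 = 0.01090375
  Regime R1: 0.11875 × 0.078 = 0.0092625
  Regime R5: 0.52375 × 0.143 = 0.07489625
  Regime R6: 0.17875 × 0.0525 = 0.009384375
Total = 0.104446875.
P(Regime R1 | evidence) = 0.0092625 / 0.104446875 ≈ 0.089.

0.089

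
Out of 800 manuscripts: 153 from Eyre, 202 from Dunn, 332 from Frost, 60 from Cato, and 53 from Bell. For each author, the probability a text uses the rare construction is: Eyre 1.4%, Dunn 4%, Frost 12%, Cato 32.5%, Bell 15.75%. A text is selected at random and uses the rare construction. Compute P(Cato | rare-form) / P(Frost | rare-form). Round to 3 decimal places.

Unnormalized posteriors (prior × likelihood):
  Eyre: 0.19125 × 0.014 = 0.0026775
  Dunn: 0.2525 × 0.04 = 0.0101
  Frost: 0.415 × 0.12 = 0.0498
  Cato: 0.075 × 0.325 = 0.024375
  Bell: 0.06625 × 0.1575 = 0.010434375
Sum = 0.097386875.
The ratio is 0.024375 / 0.0498 (the normalizer cancels) = 0.489.

0.489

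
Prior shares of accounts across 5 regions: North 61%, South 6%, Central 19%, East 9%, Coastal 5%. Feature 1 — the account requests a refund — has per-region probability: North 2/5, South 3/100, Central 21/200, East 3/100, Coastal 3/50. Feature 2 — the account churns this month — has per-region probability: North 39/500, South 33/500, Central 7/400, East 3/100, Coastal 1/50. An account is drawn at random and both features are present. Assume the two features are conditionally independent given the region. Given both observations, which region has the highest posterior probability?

Unnormalized posteriors (prior × likelihood):
  North: 0.61 × 0.4 × 0.078 = 0.019032
  South: 0.06 × 0.03 × 0.066 = 0.0001188
  Central: 0.19 × 0.105 × 0.0175 = 0.000349125
  East: 0.09 × 0.03 × 0.03 = 0.000081
  Coastal: 0.05 × 0.06 × 0.02 = 0.00006
Normalizing constant = 0.019640925.
Largest term belongs to North, so North is most probable.

North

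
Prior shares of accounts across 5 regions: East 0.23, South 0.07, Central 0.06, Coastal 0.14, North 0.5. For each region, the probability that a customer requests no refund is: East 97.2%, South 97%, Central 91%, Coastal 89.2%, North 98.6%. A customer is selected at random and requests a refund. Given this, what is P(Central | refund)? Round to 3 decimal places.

0.150

Taking complements, P(refund | each) = East 0.028, South 0.03, Central 0.09, Coastal 0.108, North 0.014.
Unnormalized posteriors (prior × likelihood):
  East: 0.23 × 0.028 = 0.00644
  South: 0.07 × 0.03 = 0.0021
  Central: 0.06 × 0.09 = 0.0054
  Coastal: 0.14 × 0.108 = 0.01512
  North: 0.5 × 0.014 = 0.007
Normalizing constant = 0.03606.
P(Central | evidence) = 0.0054 / 0.03606 ≈ 0.150.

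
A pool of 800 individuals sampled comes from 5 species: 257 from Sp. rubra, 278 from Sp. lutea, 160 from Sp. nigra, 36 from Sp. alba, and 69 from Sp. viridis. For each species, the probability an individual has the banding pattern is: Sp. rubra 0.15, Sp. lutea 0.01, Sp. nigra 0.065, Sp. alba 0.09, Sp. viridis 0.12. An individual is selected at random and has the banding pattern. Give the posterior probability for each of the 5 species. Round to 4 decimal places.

Sp. rubra 0.6095, Sp. lutea 0.0440, Sp. nigra 0.1644, Sp. alba 0.0512, Sp. viridis 0.1309

Compute prior × likelihood for every hypothesis:
  Sp. rubra: 0.32125 × 0.15 = 0.0481875
  Sp. lutea: 0.3475 × 0.01 = 0.003475
  Sp. nigra: 0.2 × 0.065 = 0.013
  Sp. alba: 0.045 × 0.09 = 0.00405
  Sp. viridis: 0.08625 × 0.12 = 0.01035
Sum = 0.0790625.
P(Sp. rubra | banded) = 0.0481875/0.0790625 ≈ 0.6095
P(Sp. lutea | banded) = 0.003475/0.0790625 ≈ 0.0440
P(Sp. nigra | banded) = 0.013/0.0790625 ≈ 0.1644
P(Sp. alba | banded) = 0.00405/0.0790625 ≈ 0.0512
P(Sp. viridis | banded) = 0.01035/0.0790625 ≈ 0.1309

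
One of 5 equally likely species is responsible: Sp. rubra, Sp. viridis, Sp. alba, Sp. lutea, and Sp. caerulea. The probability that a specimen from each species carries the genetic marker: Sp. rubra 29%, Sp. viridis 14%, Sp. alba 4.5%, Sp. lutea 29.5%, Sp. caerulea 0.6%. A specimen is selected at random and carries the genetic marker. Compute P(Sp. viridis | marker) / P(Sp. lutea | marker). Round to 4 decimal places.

0.4746

With a uniform prior (1/5 each), posterior ∝ likelihood:
  Sp. rubra: 0.29
  Sp. viridis: 0.14
  Sp. alba: 0.045
  Sp. lutea: 0.295
  Sp. caerulea: 0.006
Sum = 0.776.
The ratio is 0.14 / 0.295 (the normalizer cancels) = 0.4746.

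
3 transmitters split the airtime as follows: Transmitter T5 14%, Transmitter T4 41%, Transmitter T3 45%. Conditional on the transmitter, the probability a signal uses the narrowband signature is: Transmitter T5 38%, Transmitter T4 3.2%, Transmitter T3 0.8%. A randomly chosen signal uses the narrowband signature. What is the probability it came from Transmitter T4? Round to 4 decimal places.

0.1876

Prior × likelihood for each hypothesis:
  Transmitter T5: 0.14 × 0.38 = 0.0532
  Transmitter T4: 0.41 × 0.032 = 0.01312
  Transmitter T3: 0.45 × 0.008 = 0.0036
Normalizing constant = 0.06992.
P(Transmitter T4 | evidence) = 0.01312 / 0.06992 ≈ 0.1876.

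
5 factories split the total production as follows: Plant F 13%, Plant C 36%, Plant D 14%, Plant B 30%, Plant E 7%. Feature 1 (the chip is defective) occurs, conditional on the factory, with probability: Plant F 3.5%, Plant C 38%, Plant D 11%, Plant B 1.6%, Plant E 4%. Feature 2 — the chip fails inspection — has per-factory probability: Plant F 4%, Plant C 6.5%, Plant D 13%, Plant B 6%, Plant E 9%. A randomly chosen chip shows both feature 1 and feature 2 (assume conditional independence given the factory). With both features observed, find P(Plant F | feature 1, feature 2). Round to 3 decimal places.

0.016

By Bayes' rule, posterior ∝ prior × likelihood:
  Plant F: 0.13 × 0.035 × 0.04 = 0.000182
  Plant C: 0.36 × 0.38 × 0.065 = 0.008892
  Plant D: 0.14 × 0.11 × 0.13 = 0.002002
  Plant B: 0.3 × 0.016 × 0.06 = 0.000288
  Plant E: 0.07 × 0.04 × 0.09 = 0.000252
Normalizing constant = 0.011616.
P(Plant F | evidence) = 0.000182 / 0.011616 ≈ 0.016.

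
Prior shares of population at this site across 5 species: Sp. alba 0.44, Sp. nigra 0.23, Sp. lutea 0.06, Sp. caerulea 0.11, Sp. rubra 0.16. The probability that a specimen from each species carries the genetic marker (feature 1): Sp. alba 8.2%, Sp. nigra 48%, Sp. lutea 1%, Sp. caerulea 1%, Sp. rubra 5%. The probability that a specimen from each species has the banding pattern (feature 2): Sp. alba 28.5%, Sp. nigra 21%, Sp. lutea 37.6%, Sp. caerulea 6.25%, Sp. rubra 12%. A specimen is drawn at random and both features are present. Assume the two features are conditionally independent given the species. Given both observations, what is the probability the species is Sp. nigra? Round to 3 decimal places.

Prior × likelihood for each hypothesis:
  Sp. alba: 0.44 × 0.082 × 0.285 = 0.0102828
  Sp. nigra: 0.23 × 0.48 × 0.21 = 0.023184
  Sp. lutea: 0.06 × 0.01 × 0.376 = 0.0002256
  Sp. caerulea: 0.11 × 0.01 × 0.0625 = 0.00006875
  Sp. rubra: 0.16 × 0.05 × 0.12 = 0.00096
Total = 0.03472115.
P(Sp. nigra | evidence) = 0.023184 / 0.03472115 ≈ 0.668.

0.668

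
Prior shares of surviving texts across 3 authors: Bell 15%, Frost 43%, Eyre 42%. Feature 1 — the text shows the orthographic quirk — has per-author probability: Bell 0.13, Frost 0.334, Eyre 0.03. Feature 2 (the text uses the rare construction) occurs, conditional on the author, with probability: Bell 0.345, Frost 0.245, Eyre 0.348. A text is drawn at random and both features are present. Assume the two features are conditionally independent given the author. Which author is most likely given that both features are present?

Unnormalized posteriors (prior × likelihood):
  Bell: 0.15 × 0.13 × 0.345 = 0.0067275
  Frost: 0.43 × 0.334 × 0.245 = 0.0351869
  Eyre: 0.42 × 0.03 × 0.348 = 0.0043848
Normalizing constant = 0.0462992.
Largest term belongs to Frost, so Frost is most probable.

Frost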